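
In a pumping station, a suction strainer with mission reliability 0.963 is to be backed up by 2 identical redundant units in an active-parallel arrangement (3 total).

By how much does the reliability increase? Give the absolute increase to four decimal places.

0.0369

R_before = 0.963
R_after = 1 − (1 − 0.963)^3 = 0.9999
ΔR = 0.9999 − 0.963 = 0.0369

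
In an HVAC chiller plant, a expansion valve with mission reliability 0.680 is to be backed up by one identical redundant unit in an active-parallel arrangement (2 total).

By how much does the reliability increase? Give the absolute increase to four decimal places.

0.2176

R_before = 0.680
R_after = 1 − (1 − 0.680)^2 = 0.8976
ΔR = 0.8976 − 0.680 = 0.2176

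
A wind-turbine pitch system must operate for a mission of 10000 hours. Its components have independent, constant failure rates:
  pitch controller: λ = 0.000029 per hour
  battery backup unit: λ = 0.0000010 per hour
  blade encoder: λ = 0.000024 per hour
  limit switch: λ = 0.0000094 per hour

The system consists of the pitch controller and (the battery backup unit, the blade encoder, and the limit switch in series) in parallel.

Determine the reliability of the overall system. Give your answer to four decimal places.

0.9267

R(pitch controller) = exp(−0.000029 × 10000) = 0.748264
R(battery backup unit) = exp(−0.0000010 × 10000) = 0.990050
R(blade encoder) = exp(−0.000024 × 10000) = 0.786628
R(limit switch) = exp(−0.0000094 × 10000) = 0.910283
Series (battery backup unit, blade encoder, and limit switch): 0.990050 × 0.786628 × 0.910283 = 0.708929
Parallel (pitch controller and [0.708929]): 1 − (1 − 0.748264)(1 − 0.708929) = 0.9267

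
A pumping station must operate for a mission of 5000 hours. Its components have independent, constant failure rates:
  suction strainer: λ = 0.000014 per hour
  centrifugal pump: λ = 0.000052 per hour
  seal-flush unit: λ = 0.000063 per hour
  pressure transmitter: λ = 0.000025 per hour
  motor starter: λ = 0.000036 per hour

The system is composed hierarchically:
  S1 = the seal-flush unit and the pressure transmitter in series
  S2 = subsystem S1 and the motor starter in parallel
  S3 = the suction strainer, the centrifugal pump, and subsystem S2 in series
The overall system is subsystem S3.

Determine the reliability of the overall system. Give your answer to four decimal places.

0.6768

R(suction strainer) = exp(−0.000014 × 5000) = 0.932394
R(centrifugal pump) = exp(−0.000052 × 5000) = 0.771052
R(seal-flush unit) = exp(−0.000063 × 5000) = 0.729789
R(pressure transmitter) = exp(−0.000025 × 5000) = 0.882497
R(motor starter) = exp(−0.000036 × 5000) = 0.835270
Series (seal-flush unit and pressure transmitter): 0.729789 × 0.882497 = 0.644037
Parallel ([0.644037] and motor starter): 1 − (1 − 0.644037)(1 − 0.835270) = 0.941362
Series (suction strainer, centrifugal pump, and [0.941362]): 0.932394 × 0.771052 × 0.941362 = 0.6768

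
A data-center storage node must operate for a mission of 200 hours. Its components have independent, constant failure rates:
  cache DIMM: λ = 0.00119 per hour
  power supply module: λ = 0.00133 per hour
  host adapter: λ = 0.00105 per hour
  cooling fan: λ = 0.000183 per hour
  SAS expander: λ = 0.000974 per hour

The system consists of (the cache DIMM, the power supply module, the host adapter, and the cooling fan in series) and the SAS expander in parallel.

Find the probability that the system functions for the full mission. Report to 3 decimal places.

0.907

R(cache DIMM) = exp(−0.00119 × 200) = 0.78820
R(power supply module) = exp(−0.00133 × 200) = 0.76644
R(host adapter) = exp(−0.00105 × 200) = 0.81058
R(cooling fan) = exp(−0.000183 × 200) = 0.96406
R(SAS expander) = exp(−0.000974 × 200) = 0.82300
Series (cache DIMM, power supply module, host adapter, and cooling fan): 0.78820 × 0.76644 × 0.81058 × 0.96406 = 0.47208
Parallel ([0.47208] and SAS expander): 1 − (1 − 0.47208)(1 − 0.82300) = 0.907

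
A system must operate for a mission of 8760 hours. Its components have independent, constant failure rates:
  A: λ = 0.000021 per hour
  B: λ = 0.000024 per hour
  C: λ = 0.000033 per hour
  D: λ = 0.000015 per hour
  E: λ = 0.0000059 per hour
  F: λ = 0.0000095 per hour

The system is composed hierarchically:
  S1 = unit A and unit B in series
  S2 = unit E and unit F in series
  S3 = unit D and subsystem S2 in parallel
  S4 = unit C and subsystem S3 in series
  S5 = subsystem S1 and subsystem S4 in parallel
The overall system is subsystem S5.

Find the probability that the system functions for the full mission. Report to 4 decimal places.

0.9144

R(A) = exp(−0.000021 × 8760) = 0.831969
R(B) = exp(−0.000024 × 8760) = 0.810390
R(C) = exp(−0.000033 × 8760) = 0.748952
R(D) = exp(−0.000015 × 8760) = 0.876867
R(E) = exp(−0.0000059 × 8760) = 0.949629
R(F) = exp(−0.0000095 × 8760) = 0.920149
Series (A and B): 0.831969 × 0.810390 = 0.674219
Series (E and F): 0.949629 × 0.920149 = 0.873800
Parallel (D and [0.873800]): 1 − (1 − 0.876867)(1 − 0.873800) = 0.984461
Series (C and [0.984461]): 0.748952 × 0.984461 = 0.737314
Parallel ([0.674219] and [0.737314]): 1 − (1 − 0.674219)(1 − 0.737314) = 0.9144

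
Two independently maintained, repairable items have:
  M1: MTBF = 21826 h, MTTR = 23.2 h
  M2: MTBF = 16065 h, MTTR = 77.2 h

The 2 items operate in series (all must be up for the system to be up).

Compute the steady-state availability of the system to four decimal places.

0.9942

A(M1) = MTBF/(MTBF+MTTR) = 21826/(21826+23.2) = 0.998938
A(M2) = MTBF/(MTBF+MTTR) = 16065/(16065+77.2) = 0.995218
Series availability: 0.998938 × 0.995218 = 0.9942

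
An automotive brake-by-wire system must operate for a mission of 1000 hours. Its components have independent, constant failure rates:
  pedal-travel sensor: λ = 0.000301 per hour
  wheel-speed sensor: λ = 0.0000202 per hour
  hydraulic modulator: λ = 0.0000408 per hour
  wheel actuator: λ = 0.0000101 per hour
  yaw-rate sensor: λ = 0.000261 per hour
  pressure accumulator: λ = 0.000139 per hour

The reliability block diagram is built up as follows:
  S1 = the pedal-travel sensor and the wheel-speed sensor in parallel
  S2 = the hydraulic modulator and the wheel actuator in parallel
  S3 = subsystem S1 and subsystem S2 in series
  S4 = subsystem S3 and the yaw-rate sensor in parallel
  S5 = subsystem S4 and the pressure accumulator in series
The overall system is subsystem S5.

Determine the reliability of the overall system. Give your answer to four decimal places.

R(pedal-travel sensor) = exp(−0.000301 × 1000) = 0.740078
R(wheel-speed sensor) = exp(−0.0000202 × 1000) = 0.980003
R(hydraulic modulator) = exp(−0.0000408 × 1000) = 0.960021
R(wheel actuator) = exp(−0.0000101 × 1000) = 0.989951
R(yaw-rate sensor) = exp(−0.000261 × 1000) = 0.770281
R(pressure accumulator) = exp(−0.000139 × 1000) = 0.870228
Parallel (pedal-travel sensor and wheel-speed sensor): 1 − (1 − 0.740078)(1 − 0.980003) = 0.994802
Parallel (hydraulic modulator and wheel actuator): 1 − (1 − 0.960021)(1 − 0.989951) = 0.999598
Series ([0.994802] and [0.999598]): 0.994802 × 0.999598 = 0.994402
Parallel ([0.994402] and yaw-rate sensor): 1 − (1 − 0.994402)(1 − 0.770281) = 0.998714
Series ([0.998714] and pressure accumulator): 0.998714 × 0.870228 = 0.8691

0.8691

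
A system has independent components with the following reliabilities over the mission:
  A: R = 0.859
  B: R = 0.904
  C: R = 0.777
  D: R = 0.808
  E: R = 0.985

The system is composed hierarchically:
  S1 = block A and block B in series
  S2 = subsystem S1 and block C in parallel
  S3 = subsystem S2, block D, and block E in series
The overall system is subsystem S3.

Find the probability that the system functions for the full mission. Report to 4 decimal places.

Series (A and B): 0.859000 × 0.904000 = 0.776536
Parallel ([0.776536] and C): 1 − (1 − 0.776536)(1 − 0.777000) = 0.950168
Series ([0.950168], D, and E): 0.950168 × 0.808000 × 0.985000 = 0.7562

0.7562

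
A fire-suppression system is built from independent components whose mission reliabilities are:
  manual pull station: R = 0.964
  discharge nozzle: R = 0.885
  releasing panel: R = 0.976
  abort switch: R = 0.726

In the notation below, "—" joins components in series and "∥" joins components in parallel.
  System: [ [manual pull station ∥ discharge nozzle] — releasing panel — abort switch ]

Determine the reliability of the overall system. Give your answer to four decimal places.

Parallel (manual pull station and discharge nozzle): 1 − (1 − 0.964000)(1 − 0.885000) = 0.995860
Series ([0.995860], releasing panel, and abort switch): 0.995860 × 0.976000 × 0.726000 = 0.7056

0.7056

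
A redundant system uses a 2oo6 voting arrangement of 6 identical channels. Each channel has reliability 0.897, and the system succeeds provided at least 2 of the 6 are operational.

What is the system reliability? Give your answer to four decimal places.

R = Σ_{i=2}^{6} C(6,i) p^i (1−p)^{6−i} with p = 0.897
C(6,2)·0.897^2·0.103^4 = 0.001358
C(6,3)·0.897^3·0.103^3 = 0.015773
C(6,4)·0.897^4·0.103^2 = 0.103023
C(6,5)·0.897^5·0.103^1 = 0.358881
C(6,6)·0.897^6·0.103^0 = 0.520900
Sum = 0.9999

0.9999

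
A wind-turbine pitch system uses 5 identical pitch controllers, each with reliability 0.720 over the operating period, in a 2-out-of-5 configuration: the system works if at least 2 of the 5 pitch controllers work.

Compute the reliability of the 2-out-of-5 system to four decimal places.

0.9762

R = Σ_{i=2}^{5} C(5,i) p^i (1−p)^{5−i} with p = 0.720
C(5,2)·0.720^2·0.280^3 = 0.113799
C(5,3)·0.720^3·0.280^2 = 0.292626
C(5,4)·0.720^4·0.280^1 = 0.376234
C(5,5)·0.720^5·0.280^0 = 0.193492
Sum = 0.9762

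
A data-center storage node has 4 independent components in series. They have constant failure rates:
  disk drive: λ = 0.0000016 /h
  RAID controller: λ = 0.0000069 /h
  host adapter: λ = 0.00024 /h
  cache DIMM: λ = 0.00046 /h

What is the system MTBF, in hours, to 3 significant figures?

1410

Series of exponential components: λ_sys = Σ λ_i
λ_sys = 0.0000016 + 0.0000069 + 0.00024 + 0.00046 = 7.0850e-04 /h
MTBF = 1 / λ_sys = 1410 h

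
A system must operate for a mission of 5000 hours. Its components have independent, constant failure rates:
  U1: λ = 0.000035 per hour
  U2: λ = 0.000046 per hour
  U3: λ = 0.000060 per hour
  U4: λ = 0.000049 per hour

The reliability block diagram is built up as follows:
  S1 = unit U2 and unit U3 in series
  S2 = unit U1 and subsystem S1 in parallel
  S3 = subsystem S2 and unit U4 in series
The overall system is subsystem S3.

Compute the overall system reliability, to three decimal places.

R(U1) = exp(−0.000035 × 5000) = 0.83946
R(U2) = exp(−0.000046 × 5000) = 0.79453
R(U3) = exp(−0.000060 × 5000) = 0.74082
R(U4) = exp(−0.000049 × 5000) = 0.78270
Series (U2 and U3): 0.79453 × 0.74082 = 0.58860
Parallel (U1 and [0.58860]): 1 − (1 − 0.83946)(1 − 0.58860) = 0.93395
Series ([0.93395] and U4): 0.93395 × 0.78270 = 0.731

0.731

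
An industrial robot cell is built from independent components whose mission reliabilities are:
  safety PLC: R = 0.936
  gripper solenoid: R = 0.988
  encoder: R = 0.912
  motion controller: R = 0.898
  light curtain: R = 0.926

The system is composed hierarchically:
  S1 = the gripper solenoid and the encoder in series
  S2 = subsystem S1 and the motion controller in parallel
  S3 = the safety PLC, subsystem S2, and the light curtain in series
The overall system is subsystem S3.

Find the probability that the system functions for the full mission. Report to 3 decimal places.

0.858

Series (gripper solenoid and encoder): 0.98800 × 0.91200 = 0.90106
Parallel ([0.90106] and motion controller): 1 − (1 − 0.90106)(1 − 0.89800) = 0.98991
Series (safety PLC, [0.98991], and light curtain): 0.93600 × 0.98991 × 0.92600 = 0.858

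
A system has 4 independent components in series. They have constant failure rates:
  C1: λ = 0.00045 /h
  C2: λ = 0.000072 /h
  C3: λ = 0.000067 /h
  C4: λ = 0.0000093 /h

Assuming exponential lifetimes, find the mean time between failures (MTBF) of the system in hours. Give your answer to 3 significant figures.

Series of exponential components: λ_sys = Σ λ_i
λ_sys = 0.00045 + 0.000072 + 0.000067 + 0.0000093 = 5.9830e-04 /h
MTBF = 1 / λ_sys = 1670 h

1670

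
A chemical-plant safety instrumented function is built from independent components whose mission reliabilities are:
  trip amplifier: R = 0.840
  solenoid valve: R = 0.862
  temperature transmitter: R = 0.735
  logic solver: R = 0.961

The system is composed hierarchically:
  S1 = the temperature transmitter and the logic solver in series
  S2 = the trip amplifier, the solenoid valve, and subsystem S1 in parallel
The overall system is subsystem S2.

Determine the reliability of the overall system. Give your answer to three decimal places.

0.994

Series (temperature transmitter and logic solver): 0.73500 × 0.96100 = 0.70634
Parallel (trip amplifier, solenoid valve, and [0.70634]): 1 − (1 − 0.84000)(1 − 0.86200)(1 − 0.70634) = 0.994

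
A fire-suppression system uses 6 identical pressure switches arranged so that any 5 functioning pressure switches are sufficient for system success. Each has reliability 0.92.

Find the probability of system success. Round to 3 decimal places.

R = Σ_{i=5}^{6} C(6,i) p^i (1−p)^{6−i} with p = 0.92
C(6,5)·0.92^5·0.08^1 = 0.31636
C(6,6)·0.92^6·0.08^0 = 0.60636
Sum = 0.923

0.923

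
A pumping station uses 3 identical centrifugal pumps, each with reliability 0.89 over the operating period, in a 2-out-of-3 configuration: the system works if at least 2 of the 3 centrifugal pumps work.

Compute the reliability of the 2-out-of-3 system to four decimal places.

R = Σ_{i=2}^{3} C(3,i) p^i (1−p)^{3−i} with p = 0.89
C(3,2)·0.89^2·0.11^1 = 0.261393
C(3,3)·0.89^3·0.11^0 = 0.704969
Sum = 0.9664

0.9664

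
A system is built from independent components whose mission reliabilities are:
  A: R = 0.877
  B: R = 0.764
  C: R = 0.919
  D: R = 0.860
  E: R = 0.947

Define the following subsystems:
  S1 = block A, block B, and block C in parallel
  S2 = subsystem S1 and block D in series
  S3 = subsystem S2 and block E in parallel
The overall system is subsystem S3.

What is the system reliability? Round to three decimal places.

Parallel (A, B, and C): 1 − (1 − 0.87700)(1 − 0.76400)(1 − 0.91900) = 0.99765
Series ([0.99765] and D): 0.99765 × 0.86000 = 0.85798
Parallel ([0.85798] and E): 1 − (1 − 0.85798)(1 − 0.94700) = 0.992

0.992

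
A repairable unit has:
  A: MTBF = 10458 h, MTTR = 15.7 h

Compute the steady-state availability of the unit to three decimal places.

0.999

A(A) = MTBF/(MTBF+MTTR) = 10458/(10458+15.7) = 0.999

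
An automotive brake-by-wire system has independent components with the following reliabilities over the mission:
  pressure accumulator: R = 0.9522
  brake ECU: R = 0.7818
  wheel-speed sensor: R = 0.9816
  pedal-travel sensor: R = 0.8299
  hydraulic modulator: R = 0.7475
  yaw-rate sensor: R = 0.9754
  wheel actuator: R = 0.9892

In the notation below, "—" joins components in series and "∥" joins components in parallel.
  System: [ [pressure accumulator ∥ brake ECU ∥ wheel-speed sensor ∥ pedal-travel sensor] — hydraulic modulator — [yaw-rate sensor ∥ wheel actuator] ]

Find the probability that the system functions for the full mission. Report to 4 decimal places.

0.7473

Parallel (pressure accumulator, brake ECU, wheel-speed sensor, and pedal-travel sensor): 1 − (1 − 0.952200)(1 − 0.781800)(1 − 0.981600)(1 − 0.829900) = 0.999967
Parallel (yaw-rate sensor and wheel actuator): 1 − (1 − 0.975400)(1 − 0.989200) = 0.999734
Series ([0.999967], hydraulic modulator, and [0.999734]): 0.999967 × 0.747500 × 0.999734 = 0.7473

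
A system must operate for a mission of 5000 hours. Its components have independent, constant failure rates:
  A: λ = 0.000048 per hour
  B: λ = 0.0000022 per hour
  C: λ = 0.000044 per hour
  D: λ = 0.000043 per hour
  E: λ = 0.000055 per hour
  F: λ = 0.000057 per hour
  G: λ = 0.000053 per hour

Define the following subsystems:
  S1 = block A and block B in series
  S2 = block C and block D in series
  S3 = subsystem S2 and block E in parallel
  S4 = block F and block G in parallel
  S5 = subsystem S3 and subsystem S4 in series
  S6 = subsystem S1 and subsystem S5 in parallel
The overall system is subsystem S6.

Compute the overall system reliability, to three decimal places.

0.969

R(A) = exp(−0.000048 × 5000) = 0.78663
R(B) = exp(−0.0000022 × 5000) = 0.98906
R(C) = exp(−0.000044 × 5000) = 0.80252
R(D) = exp(−0.000043 × 5000) = 0.80654
R(E) = exp(−0.000055 × 5000) = 0.75957
R(F) = exp(−0.000057 × 5000) = 0.75201
R(G) = exp(−0.000053 × 5000) = 0.76721
Series (A and B): 0.78663 × 0.98906 = 0.77802
Series (C and D): 0.80252 × 0.80654 = 0.64726
Parallel ([0.64726] and E): 1 − (1 − 0.64726)(1 − 0.75957) = 0.91519
Parallel (F and G): 1 − (1 − 0.75201)(1 − 0.76721) = 0.94227
Series ([0.91519] and [0.94227]): 0.91519 × 0.94227 = 0.86236
Parallel ([0.77802] and [0.86236]): 1 − (1 − 0.77802)(1 − 0.86236) = 0.969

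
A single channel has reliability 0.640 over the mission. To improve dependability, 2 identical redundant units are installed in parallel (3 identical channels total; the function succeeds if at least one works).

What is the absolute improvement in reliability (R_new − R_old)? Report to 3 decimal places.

0.313

R_before = 0.640
R_after = 1 − (1 − 0.640)^3 = 0.953
ΔR = 0.953 − 0.640 = 0.313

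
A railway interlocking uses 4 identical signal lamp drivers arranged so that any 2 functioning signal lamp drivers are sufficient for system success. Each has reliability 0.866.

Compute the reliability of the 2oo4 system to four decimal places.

0.9913

R = Σ_{i=2}^{4} C(4,i) p^i (1−p)^{4−i} with p = 0.866
C(4,2)·0.866^2·0.134^2 = 0.080797
C(4,3)·0.866^3·0.134^1 = 0.348112
C(4,4)·0.866^4·0.134^0 = 0.562434
Sum = 0.9913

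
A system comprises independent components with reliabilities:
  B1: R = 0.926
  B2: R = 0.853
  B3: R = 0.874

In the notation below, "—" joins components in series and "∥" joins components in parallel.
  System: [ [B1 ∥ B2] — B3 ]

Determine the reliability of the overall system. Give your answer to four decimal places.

0.8645

Parallel (B1 and B2): 1 − (1 − 0.926000)(1 − 0.853000) = 0.989122
Series ([0.989122] and B3): 0.989122 × 0.874000 = 0.8645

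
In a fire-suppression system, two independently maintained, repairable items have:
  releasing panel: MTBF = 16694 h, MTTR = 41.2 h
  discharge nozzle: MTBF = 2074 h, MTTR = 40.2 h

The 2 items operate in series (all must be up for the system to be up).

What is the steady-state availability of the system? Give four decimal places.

0.9786

A(releasing panel) = MTBF/(MTBF+MTTR) = 16694/(16694+41.2) = 0.997538
A(discharge nozzle) = MTBF/(MTBF+MTTR) = 2074/(2074+40.2) = 0.980986
Series availability: 0.997538 × 0.980986 = 0.9786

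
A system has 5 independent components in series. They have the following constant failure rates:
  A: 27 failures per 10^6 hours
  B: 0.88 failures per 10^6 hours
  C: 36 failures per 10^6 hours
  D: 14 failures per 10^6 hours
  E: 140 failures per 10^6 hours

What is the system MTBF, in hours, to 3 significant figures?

4590

Series of exponential components: λ_sys = Σ λ_i
λ_sys = 0.000027 + 0.00000088 + 0.000036 + 0.000014 + 0.00014 = 2.1788e-04 /h
MTBF = 1 / λ_sys = 4590 h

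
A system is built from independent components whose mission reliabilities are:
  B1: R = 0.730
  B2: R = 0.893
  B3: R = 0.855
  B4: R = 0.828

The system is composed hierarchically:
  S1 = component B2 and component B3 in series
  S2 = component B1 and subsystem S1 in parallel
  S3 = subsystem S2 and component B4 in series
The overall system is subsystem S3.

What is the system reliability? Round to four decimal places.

0.7751

Series (B2 and B3): 0.893000 × 0.855000 = 0.763515
Parallel (B1 and [0.763515]): 1 − (1 − 0.730000)(1 − 0.763515) = 0.936149
Series ([0.936149] and B4): 0.936149 × 0.828000 = 0.7751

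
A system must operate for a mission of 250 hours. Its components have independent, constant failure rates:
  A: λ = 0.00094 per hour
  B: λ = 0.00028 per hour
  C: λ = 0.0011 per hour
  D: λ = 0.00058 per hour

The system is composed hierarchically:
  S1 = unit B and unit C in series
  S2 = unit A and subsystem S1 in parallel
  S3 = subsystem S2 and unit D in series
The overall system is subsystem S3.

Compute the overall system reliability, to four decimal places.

0.8122

R(A) = exp(−0.00094 × 250) = 0.790571
R(B) = exp(−0.00028 × 250) = 0.932394
R(C) = exp(−0.0011 × 250) = 0.759572
R(D) = exp(−0.00058 × 250) = 0.865022
Series (B and C): 0.932394 × 0.759572 = 0.708220
Parallel (A and [0.708220]): 1 − (1 − 0.790571)(1 − 0.708220) = 0.938893
Series ([0.938893] and D): 0.938893 × 0.865022 = 0.8122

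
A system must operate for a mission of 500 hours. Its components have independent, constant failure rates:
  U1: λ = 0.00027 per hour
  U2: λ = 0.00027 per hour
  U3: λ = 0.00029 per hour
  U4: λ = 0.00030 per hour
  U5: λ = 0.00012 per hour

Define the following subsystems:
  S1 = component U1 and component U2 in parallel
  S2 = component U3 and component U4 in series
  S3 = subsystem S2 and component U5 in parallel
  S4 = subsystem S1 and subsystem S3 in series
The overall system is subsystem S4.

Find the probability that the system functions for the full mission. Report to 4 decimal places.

R(U1) = exp(−0.00027 × 500) = 0.873716
R(U2) = exp(−0.00027 × 500) = 0.873716
R(U3) = exp(−0.00029 × 500) = 0.865022
R(U4) = exp(−0.00030 × 500) = 0.860708
R(U5) = exp(−0.00012 × 500) = 0.941765
Parallel (U1 and U2): 1 − (1 − 0.873716)(1 − 0.873716) = 0.984052
Series (U3 and U4): 0.865022 × 0.860708 = 0.744531
Parallel ([0.744531] and U5): 1 − (1 − 0.744531)(1 − 0.941765) = 0.985123
Series ([0.984052] and [0.985123]): 0.984052 × 0.985123 = 0.9694

0.9694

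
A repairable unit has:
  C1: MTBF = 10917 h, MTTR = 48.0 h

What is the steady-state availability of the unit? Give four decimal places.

A(C1) = MTBF/(MTBF+MTTR) = 10917/(10917+48.0) = 0.9956

0.9956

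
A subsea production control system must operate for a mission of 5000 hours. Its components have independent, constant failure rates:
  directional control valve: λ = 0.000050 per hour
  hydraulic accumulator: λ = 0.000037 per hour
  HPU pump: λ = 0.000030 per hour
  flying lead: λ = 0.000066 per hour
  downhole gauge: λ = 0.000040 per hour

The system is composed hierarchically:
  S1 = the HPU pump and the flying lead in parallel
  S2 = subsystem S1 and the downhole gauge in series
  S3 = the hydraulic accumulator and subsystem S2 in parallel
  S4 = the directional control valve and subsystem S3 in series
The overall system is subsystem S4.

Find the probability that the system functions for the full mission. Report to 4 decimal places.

R(directional control valve) = exp(−0.000050 × 5000) = 0.778801
R(hydraulic accumulator) = exp(−0.000037 × 5000) = 0.831104
R(HPU pump) = exp(−0.000030 × 5000) = 0.860708
R(flying lead) = exp(−0.000066 × 5000) = 0.718924
R(downhole gauge) = exp(−0.000040 × 5000) = 0.818731
Parallel (HPU pump and flying lead): 1 − (1 − 0.860708)(1 − 0.718924) = 0.960848
Series ([0.960848] and downhole gauge): 0.960848 × 0.818731 = 0.786676
Parallel (hydraulic accumulator and [0.786676]): 1 − (1 − 0.831104)(1 − 0.786676) = 0.963970
Series (directional control valve and [0.963970]): 0.778801 × 0.963970 = 0.7507

0.7507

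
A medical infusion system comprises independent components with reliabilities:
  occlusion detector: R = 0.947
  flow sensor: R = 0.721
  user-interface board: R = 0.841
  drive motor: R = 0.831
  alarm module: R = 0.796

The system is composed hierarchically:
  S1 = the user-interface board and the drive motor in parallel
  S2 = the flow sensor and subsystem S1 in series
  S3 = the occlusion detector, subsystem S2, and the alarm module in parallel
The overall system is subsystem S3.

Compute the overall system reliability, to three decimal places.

0.997

Parallel (user-interface board and drive motor): 1 − (1 − 0.84100)(1 − 0.83100) = 0.97313
Series (flow sensor and [0.97313]): 0.72100 × 0.97313 = 0.70163
Parallel (occlusion detector, [0.70163], and alarm module): 1 − (1 − 0.94700)(1 − 0.70163)(1 − 0.79600) = 0.997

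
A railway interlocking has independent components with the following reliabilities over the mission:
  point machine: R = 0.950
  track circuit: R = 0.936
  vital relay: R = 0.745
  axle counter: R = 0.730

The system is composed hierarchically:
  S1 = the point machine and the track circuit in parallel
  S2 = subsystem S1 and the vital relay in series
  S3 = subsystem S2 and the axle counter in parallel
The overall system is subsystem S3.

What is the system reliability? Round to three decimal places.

0.931

Parallel (point machine and track circuit): 1 − (1 − 0.95000)(1 − 0.93600) = 0.99680
Series ([0.99680] and vital relay): 0.99680 × 0.74500 = 0.74262
Parallel ([0.74262] and axle counter): 1 − (1 − 0.74262)(1 − 0.73000) = 0.931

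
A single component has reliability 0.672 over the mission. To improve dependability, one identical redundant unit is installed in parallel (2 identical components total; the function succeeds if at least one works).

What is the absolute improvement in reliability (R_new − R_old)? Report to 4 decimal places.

R_before = 0.672
R_after = 1 − (1 − 0.672)^2 = 0.8924
ΔR = 0.8924 − 0.672 = 0.2204

0.2204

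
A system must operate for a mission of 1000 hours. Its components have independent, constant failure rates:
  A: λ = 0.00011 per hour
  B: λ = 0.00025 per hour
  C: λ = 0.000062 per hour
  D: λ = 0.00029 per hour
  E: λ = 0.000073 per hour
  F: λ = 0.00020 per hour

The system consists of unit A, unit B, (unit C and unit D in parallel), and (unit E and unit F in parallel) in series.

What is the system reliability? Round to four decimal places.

R(A) = exp(−0.00011 × 1000) = 0.895834
R(B) = exp(−0.00025 × 1000) = 0.778801
R(C) = exp(−0.000062 × 1000) = 0.939883
R(D) = exp(−0.00029 × 1000) = 0.748264
R(E) = exp(−0.000073 × 1000) = 0.929601
R(F) = exp(−0.00020 × 1000) = 0.818731
Parallel (C and D): 1 − (1 − 0.939883)(1 − 0.748264) = 0.984866
Parallel (E and F): 1 − (1 − 0.929601)(1 − 0.818731) = 0.987239
Series (A, B, [0.984866], and [0.987239]): 0.895834 × 0.778801 × 0.984866 × 0.987239 = 0.6783

0.6783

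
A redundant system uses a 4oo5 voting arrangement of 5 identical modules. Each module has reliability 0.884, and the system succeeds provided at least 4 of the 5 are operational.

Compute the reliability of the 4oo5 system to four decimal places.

0.8940

R = Σ_{i=4}^{5} C(5,i) p^i (1−p)^{5−i} with p = 0.884
C(5,4)·0.884^4·0.116^1 = 0.354191
C(5,5)·0.884^5·0.116^0 = 0.539835
Sum = 0.8940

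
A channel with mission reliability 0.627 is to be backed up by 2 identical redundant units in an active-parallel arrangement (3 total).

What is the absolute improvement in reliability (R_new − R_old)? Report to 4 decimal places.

0.3211

R_before = 0.627
R_after = 1 − (1 − 0.627)^3 = 0.9481
ΔR = 0.9481 − 0.627 = 0.3211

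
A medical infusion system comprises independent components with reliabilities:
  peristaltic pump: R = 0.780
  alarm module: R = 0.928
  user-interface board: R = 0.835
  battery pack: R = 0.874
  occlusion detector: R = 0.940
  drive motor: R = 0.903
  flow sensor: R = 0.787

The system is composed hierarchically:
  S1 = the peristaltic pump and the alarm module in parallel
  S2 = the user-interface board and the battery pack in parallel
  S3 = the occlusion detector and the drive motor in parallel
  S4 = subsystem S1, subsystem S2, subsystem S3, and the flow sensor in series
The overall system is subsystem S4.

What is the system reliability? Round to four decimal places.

Parallel (peristaltic pump and alarm module): 1 − (1 − 0.780000)(1 − 0.928000) = 0.984160
Parallel (user-interface board and battery pack): 1 − (1 − 0.835000)(1 − 0.874000) = 0.979210
Parallel (occlusion detector and drive motor): 1 − (1 − 0.940000)(1 − 0.903000) = 0.994180
Series ([0.984160], [0.979210], [0.994180], and flow sensor): 0.984160 × 0.979210 × 0.994180 × 0.787000 = 0.7540

0.7540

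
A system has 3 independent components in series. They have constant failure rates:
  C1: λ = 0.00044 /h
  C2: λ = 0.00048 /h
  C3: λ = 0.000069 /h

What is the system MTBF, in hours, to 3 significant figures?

1010

Series of exponential components: λ_sys = Σ λ_i
λ_sys = 0.00044 + 0.00048 + 0.000069 = 9.8900e-04 /h
MTBF = 1 / λ_sys = 1010 h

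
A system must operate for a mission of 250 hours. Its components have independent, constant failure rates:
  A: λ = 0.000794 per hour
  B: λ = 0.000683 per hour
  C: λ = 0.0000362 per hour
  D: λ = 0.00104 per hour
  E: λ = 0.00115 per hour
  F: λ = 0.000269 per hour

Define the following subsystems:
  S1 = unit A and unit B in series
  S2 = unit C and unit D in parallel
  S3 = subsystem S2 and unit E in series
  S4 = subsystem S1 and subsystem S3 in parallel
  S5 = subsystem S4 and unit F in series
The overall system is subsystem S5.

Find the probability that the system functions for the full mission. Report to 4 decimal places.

0.8624

R(A) = exp(−0.000794 × 250) = 0.819960
R(B) = exp(−0.000683 × 250) = 0.843032
R(C) = exp(−0.0000362 × 250) = 0.990991
R(D) = exp(−0.00104 × 250) = 0.771052
R(E) = exp(−0.00115 × 250) = 0.750137
R(F) = exp(−0.000269 × 250) = 0.934961
Series (A and B): 0.819960 × 0.843032 = 0.691253
Parallel (C and D): 1 − (1 − 0.990991)(1 − 0.771052) = 0.997937
Series ([0.997937] and E): 0.997937 × 0.750137 = 0.748589
Parallel ([0.691253] and [0.748589]): 1 − (1 − 0.691253)(1 − 0.748589) = 0.922378
Series ([0.922378] and F): 0.922378 × 0.934961 = 0.8624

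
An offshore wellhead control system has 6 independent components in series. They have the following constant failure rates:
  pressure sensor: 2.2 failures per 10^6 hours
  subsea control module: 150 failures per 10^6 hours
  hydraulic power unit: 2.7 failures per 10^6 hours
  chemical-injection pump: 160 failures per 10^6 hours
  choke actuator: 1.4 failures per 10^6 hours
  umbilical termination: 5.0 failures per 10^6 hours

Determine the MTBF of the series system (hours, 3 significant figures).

Series of exponential components: λ_sys = Σ λ_i
λ_sys = 0.0000022 + 0.00015 + 0.0000027 + 0.00016 + 0.0000014 + 0.0000050 = 3.2130e-04 /h
MTBF = 1 / λ_sys = 3110 h

3110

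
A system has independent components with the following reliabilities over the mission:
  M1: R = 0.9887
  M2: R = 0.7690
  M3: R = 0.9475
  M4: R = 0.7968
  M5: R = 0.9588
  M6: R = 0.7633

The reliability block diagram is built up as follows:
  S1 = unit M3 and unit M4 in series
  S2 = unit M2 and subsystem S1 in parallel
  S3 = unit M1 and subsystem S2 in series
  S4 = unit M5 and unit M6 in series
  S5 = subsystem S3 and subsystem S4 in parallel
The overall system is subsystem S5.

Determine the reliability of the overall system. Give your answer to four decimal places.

Series (M3 and M4): 0.947500 × 0.796800 = 0.754968
Parallel (M2 and [0.754968]): 1 − (1 − 0.769000)(1 − 0.754968) = 0.943398
Series (M1 and [0.943398]): 0.988700 × 0.943398 = 0.932738
Series (M5 and M6): 0.958800 × 0.763300 = 0.731852
Parallel ([0.932738] and [0.731852]): 1 − (1 − 0.932738)(1 − 0.731852) = 0.9820

0.9820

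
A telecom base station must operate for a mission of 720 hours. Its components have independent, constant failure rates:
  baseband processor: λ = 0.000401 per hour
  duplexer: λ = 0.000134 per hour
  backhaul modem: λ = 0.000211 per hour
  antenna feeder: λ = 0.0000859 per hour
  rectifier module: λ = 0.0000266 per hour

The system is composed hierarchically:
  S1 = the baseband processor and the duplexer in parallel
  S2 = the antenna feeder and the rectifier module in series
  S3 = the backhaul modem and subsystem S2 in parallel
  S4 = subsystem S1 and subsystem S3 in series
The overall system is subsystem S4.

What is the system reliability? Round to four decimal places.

0.9662

R(baseband processor) = exp(−0.000401 × 720) = 0.749222
R(duplexer) = exp(−0.000134 × 720) = 0.908028
R(backhaul modem) = exp(−0.000211 × 720) = 0.859057
R(antenna feeder) = exp(−0.0000859 × 720) = 0.940026
R(rectifier module) = exp(−0.0000266 × 720) = 0.981030
Parallel (baseband processor and duplexer): 1 − (1 − 0.749222)(1 − 0.908028) = 0.976935
Series (antenna feeder and rectifier module): 0.940026 × 0.981030 = 0.922194
Parallel (backhaul modem and [0.922194]): 1 − (1 − 0.859057)(1 − 0.922194) = 0.989034
Series ([0.976935] and [0.989034]): 0.976935 × 0.989034 = 0.9662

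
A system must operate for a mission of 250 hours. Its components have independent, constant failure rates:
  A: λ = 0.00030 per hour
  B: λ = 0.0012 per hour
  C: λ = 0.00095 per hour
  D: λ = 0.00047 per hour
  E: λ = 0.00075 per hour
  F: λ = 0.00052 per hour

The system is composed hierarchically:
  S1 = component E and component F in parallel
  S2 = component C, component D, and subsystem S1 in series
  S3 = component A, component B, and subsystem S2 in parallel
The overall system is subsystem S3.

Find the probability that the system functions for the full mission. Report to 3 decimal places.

0.994

R(A) = exp(−0.00030 × 250) = 0.92774
R(B) = exp(−0.0012 × 250) = 0.74082
R(C) = exp(−0.00095 × 250) = 0.78860
R(D) = exp(−0.00047 × 250) = 0.88914
R(E) = exp(−0.00075 × 250) = 0.82903
R(F) = exp(−0.00052 × 250) = 0.87810
Parallel (E and F): 1 − (1 − 0.82903)(1 − 0.87810) = 0.97916
Series (C, D, and [0.97916]): 0.78860 × 0.88914 × 0.97916 = 0.68656
Parallel (A, B, and [0.68656]): 1 − (1 − 0.92774)(1 − 0.74082)(1 − 0.68656) = 0.994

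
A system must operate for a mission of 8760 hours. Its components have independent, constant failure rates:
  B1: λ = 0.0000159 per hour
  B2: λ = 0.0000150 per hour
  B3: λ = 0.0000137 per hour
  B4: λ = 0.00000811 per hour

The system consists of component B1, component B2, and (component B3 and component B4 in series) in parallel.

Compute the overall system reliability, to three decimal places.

R(B1) = exp(−0.0000159 × 8760) = 0.86998
R(B2) = exp(−0.0000150 × 8760) = 0.87687
R(B3) = exp(−0.0000137 × 8760) = 0.88691
R(B4) = exp(−0.00000811 × 8760) = 0.93142
Series (B3 and B4): 0.88691 × 0.93142 = 0.82609
Parallel (B1, B2, and [0.82609]): 1 − (1 − 0.86998)(1 − 0.87687)(1 − 0.82609) = 0.997

0.997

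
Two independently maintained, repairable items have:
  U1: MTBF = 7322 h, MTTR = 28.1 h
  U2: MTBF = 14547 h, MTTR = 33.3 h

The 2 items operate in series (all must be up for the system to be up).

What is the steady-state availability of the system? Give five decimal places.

A(U1) = MTBF/(MTBF+MTTR) = 7322/(7322+28.1) = 0.996177
A(U2) = MTBF/(MTBF+MTTR) = 14547/(14547+33.3) = 0.997716
Series availability: 0.996177 × 0.997716 = 0.99390

0.99390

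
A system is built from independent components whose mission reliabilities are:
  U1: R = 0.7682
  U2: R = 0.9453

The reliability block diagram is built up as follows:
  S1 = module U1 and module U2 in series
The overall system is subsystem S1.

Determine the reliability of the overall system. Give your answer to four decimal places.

0.7262

Series (U1 and U2): 0.768200 × 0.945300 = 0.7262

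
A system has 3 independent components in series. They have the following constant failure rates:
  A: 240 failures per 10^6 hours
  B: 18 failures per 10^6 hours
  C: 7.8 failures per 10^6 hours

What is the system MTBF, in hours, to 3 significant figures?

3760

Series of exponential components: λ_sys = Σ λ_i
λ_sys = 0.00024 + 0.000018 + 0.0000078 = 2.6580e-04 /h
MTBF = 1 / λ_sys = 3760 h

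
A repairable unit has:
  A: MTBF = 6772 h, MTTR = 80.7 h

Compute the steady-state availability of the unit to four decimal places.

A(A) = MTBF/(MTBF+MTTR) = 6772/(6772+80.7) = 0.9882

0.9882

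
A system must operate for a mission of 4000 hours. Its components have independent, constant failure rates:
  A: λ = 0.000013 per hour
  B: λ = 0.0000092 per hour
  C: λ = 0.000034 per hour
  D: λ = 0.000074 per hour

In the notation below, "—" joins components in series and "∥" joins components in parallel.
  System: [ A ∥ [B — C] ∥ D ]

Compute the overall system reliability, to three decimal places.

R(A) = exp(−0.000013 × 4000) = 0.94933
R(B) = exp(−0.0000092 × 4000) = 0.96387
R(C) = exp(−0.000034 × 4000) = 0.87284
R(D) = exp(−0.000074 × 4000) = 0.74379
Series (B and C): 0.96387 × 0.87284 = 0.84130
Parallel (A, [0.84130], and D): 1 − (1 − 0.94933)(1 − 0.84130)(1 − 0.74379) = 0.998

0.998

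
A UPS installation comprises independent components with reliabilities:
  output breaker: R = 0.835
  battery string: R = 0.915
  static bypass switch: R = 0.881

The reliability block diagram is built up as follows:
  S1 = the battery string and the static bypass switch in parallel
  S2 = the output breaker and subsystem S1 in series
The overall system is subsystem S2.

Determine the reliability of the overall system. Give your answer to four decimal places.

Parallel (battery string and static bypass switch): 1 − (1 − 0.915000)(1 − 0.881000) = 0.989885
Series (output breaker and [0.989885]): 0.835000 × 0.989885 = 0.8266

0.8266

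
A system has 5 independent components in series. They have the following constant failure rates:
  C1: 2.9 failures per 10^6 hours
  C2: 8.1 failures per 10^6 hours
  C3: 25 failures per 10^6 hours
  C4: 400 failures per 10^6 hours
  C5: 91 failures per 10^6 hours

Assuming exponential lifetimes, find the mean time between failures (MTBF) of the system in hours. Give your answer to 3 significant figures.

1900

Series of exponential components: λ_sys = Σ λ_i
λ_sys = 0.0000029 + 0.0000081 + 0.000025 + 0.00040 + 0.000091 = 5.2700e-04 /h
MTBF = 1 / λ_sys = 1900 h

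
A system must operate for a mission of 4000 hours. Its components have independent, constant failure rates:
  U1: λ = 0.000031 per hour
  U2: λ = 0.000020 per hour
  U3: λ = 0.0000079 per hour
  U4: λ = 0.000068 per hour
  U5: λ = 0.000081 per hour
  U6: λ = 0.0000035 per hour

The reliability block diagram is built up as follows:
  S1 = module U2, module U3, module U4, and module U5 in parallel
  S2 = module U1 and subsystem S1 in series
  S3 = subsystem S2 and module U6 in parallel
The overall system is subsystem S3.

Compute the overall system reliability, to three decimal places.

R(U1) = exp(−0.000031 × 4000) = 0.88338
R(U2) = exp(−0.000020 × 4000) = 0.92312
R(U3) = exp(−0.0000079 × 4000) = 0.96889
R(U4) = exp(−0.000068 × 4000) = 0.76185
R(U5) = exp(−0.000081 × 4000) = 0.72325
R(U6) = exp(−0.0000035 × 4000) = 0.98610
Parallel (U2, U3, U4, and U5): 1 − (1 − 0.92312)(1 − 0.96889)(1 − 0.76185)(1 − 0.72325) = 0.99984
Series (U1 and [0.99984]): 0.88338 × 0.99984 = 0.88324
Parallel ([0.88324] and U6): 1 − (1 − 0.88324)(1 − 0.98610) = 0.998

0.998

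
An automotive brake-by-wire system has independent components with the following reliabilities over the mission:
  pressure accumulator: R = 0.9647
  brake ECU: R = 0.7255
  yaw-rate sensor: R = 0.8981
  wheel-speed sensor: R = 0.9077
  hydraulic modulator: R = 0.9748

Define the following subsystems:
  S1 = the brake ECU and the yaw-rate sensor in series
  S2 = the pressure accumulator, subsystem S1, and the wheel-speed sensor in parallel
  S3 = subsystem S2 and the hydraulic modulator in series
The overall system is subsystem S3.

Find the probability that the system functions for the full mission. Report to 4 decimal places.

0.9737

Series (brake ECU and yaw-rate sensor): 0.725500 × 0.898100 = 0.651572
Parallel (pressure accumulator, [0.651572], and wheel-speed sensor): 1 − (1 − 0.964700)(1 − 0.651572)(1 − 0.907700) = 0.998865
Series ([0.998865] and hydraulic modulator): 0.998865 × 0.974800 = 0.9737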